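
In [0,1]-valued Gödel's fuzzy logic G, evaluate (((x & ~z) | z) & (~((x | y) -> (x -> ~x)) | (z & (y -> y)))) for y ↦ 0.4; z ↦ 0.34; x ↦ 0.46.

0.34

~z: Gödel ¬ of 0.34 = 0 (operand ≠ 0)
(x & ~z) = min(0.46, 0) = 0
((x & ~z) | z) = max(0, 0.34) = 0.34
(x | y) = max(0.46, 0.4) = 0.46
~x: Gödel ¬ of 0.46 = 0 (operand ≠ 0)
(x -> ~x): 0.46 > 0, so result = 0
((x | y) -> (x -> ~x)): 0.46 > 0, so result = 0
~((x | y) -> (x -> ~x)): Gödel ¬ of 0 = 1 (operand is 0)
(y -> y): 0.4 ≤ 0.4, so result = 1
(z & (y -> y)) = min(0.34, 1) = 0.34
(~((x | y) -> (x -> ~x)) | (z & (y -> y))) = max(1, 0.34) = 1
(((x & ~z) | z) & (~((x | y) -> (x -> ~x)) | (z & (y -> y)))) = min(0.34, 1) = 0.34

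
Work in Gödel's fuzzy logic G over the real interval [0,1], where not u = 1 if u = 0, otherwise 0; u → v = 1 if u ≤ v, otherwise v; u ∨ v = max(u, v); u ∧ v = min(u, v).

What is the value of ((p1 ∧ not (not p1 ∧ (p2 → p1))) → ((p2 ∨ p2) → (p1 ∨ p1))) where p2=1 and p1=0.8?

not p1: Gödel ¬ of 0.8 = 0 (operand ≠ 0)
(p2 → p1): 1 > 0.8, so result = 0.8
(not p1 ∧ (p2 → p1)) = min(0, 0.8) = 0
not (not p1 ∧ (p2 → p1)): Gödel ¬ of 0 = 1 (operand is 0)
(p1 ∧ not (not p1 ∧ (p2 → p1))) = min(0.8, 1) = 0.8
(p2 ∨ p2) = max(1, 1) = 1
(p1 ∨ p1) = max(0.8, 0.8) = 0.8
((p2 ∨ p2) → (p1 ∨ p1)): 1 > 0.8, so result = 0.8
((p1 ∧ not (not p1 ∧ (p2 → p1))) → ((p2 ∨ p2) → (p1 ∨ p1))): 0.8 ≤ 0.8, so result = 1

1.00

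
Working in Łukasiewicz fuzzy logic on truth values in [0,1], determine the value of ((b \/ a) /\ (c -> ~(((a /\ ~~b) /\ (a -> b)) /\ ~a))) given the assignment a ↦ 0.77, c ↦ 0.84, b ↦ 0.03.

0.77

(b \/ a) = max(0.03, 0.77) = 0.77
~b: Łukasiewicz ¬ gives 1 − 0.03 = 0.97
~~b: Łukasiewicz ¬ gives 1 − 0.97 = 0.03
(a /\ ~~b) = min(0.77, 0.03) = 0.03
(a -> b): min(1, 1 − 0.77 + 0.03) = 0.26
((a /\ ~~b) /\ (a -> b)) = min(0.03, 0.26) = 0.03
~a: Łukasiewicz ¬ gives 1 − 0.77 = 0.23
(((a /\ ~~b) /\ (a -> b)) /\ ~a) = min(0.03, 0.23) = 0.03
~(((a /\ ~~b) /\ (a -> b)) /\ ~a): Łukasiewicz ¬ gives 1 − 0.03 = 0.97
(c -> ~(((a /\ ~~b) /\ (a -> b)) /\ ~a)): min(1, 1 − 0.84 + 0.97) = 1
((b \/ a) /\ (c -> ~(((a /\ ~~b) /\ (a -> b)) /\ ~a))) = min(0.77, 1) = 0.77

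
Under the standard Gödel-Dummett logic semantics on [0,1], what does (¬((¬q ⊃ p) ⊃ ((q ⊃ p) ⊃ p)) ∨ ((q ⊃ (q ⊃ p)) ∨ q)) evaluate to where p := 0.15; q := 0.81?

¬q: Gödel ¬ of 0.81 = 0 (operand ≠ 0)
(¬q ⊃ p): 0 ≤ 0.15, so result = 1
(q ⊃ p): 0.81 > 0.15, so result = 0.15
((q ⊃ p) ⊃ p): 0.15 ≤ 0.15, so result = 1
((¬q ⊃ p) ⊃ ((q ⊃ p) ⊃ p)): 1 ≤ 1, so result = 1
¬((¬q ⊃ p) ⊃ ((q ⊃ p) ⊃ p)): Gödel ¬ of 1 = 0 (operand ≠ 0)
(q ⊃ p): 0.81 > 0.15, so result = 0.15
(q ⊃ (q ⊃ p)): 0.81 > 0.15, so result = 0.15
((q ⊃ (q ⊃ p)) ∨ q) = max(0.15, 0.81) = 0.81
(¬((¬q ⊃ p) ⊃ ((q ⊃ p) ⊃ p)) ∨ ((q ⊃ (q ⊃ p)) ∨ q)) = max(0, 0.81) = 0.81

0.81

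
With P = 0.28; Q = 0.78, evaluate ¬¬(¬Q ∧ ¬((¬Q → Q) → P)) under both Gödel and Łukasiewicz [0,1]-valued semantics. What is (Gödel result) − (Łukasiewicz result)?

-0.22

Gödel evaluation:
  ¬Q: Gödel ¬ of 0.78 = 0 (operand ≠ 0)
  ¬Q: Gödel ¬ of 0.78 = 0 (operand ≠ 0)
  (¬Q → Q): 0 ≤ 0.78, so result = 1
  ((¬Q → Q) → P): 1 > 0.28, so result = 0.28
  ¬((¬Q → Q) → P): Gödel ¬ of 0.28 = 0 (operand ≠ 0)
  (¬Q ∧ ¬((¬Q → Q) → P)) = min(0, 0) = 0
  ¬(¬Q ∧ ¬((¬Q → Q) → P)): Gödel ¬ of 0 = 1 (operand is 0)
  ¬¬(¬Q ∧ ¬((¬Q → Q) → P)): Gödel ¬ of 1 = 0 (operand ≠ 0)
  Gödel value = 0
Łukasiewicz evaluation:
  ¬Q: Łukasiewicz ¬ gives 1 − 0.78 = 0.22
  ¬Q: Łukasiewicz ¬ gives 1 − 0.78 = 0.22
  (¬Q → Q): min(1, 1 − 0.22 + 0.78) = 1
  ((¬Q → Q) → P): min(1, 1 − 1 + 0.28) = 0.28
  ¬((¬Q → Q) → P): Łukasiewicz ¬ gives 1 − 0.28 = 0.72
  (¬Q ∧ ¬((¬Q → Q) → P)) = min(0.22, 0.72) = 0.22
  ¬(¬Q ∧ ¬((¬Q → Q) → P)): Łukasiewicz ¬ gives 1 − 0.22 = 0.78
  ¬¬(¬Q ∧ ¬((¬Q → Q) → P)): Łukasiewicz ¬ gives 1 − 0.78 = 0.22
  Łukasiewicz value = 0.22
Difference: 0 − 0.22 = -0.22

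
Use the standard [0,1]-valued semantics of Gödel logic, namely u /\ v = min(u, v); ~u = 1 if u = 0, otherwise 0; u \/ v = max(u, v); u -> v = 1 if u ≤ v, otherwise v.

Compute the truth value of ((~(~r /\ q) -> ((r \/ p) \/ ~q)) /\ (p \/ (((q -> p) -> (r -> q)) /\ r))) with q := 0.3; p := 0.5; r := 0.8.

~r: Gödel ¬ of 0.8 = 0 (operand ≠ 0)
(~r /\ q) = min(0, 0.3) = 0
~(~r /\ q): Gödel ¬ of 0 = 1 (operand is 0)
(r \/ p) = max(0.8, 0.5) = 0.8
~q: Gödel ¬ of 0.3 = 0 (operand ≠ 0)
((r \/ p) \/ ~q) = max(0.8, 0) = 0.8
(~(~r /\ q) -> ((r \/ p) \/ ~q)): 1 > 0.8, so result = 0.8
(q -> p): 0.3 ≤ 0.5, so result = 1
(r -> q): 0.8 > 0.3, so result = 0.3
((q -> p) -> (r -> q)): 1 > 0.3, so result = 0.3
(((q -> p) -> (r -> q)) /\ r) = min(0.3, 0.8) = 0.3
(p \/ (((q -> p) -> (r -> q)) /\ r)) = max(0.5, 0.3) = 0.5
((~(~r /\ q) -> ((r \/ p) \/ ~q)) /\ (p \/ (((q -> p) -> (r -> q)) /\ r))) = min(0.8, 0.5) = 0.5

0.50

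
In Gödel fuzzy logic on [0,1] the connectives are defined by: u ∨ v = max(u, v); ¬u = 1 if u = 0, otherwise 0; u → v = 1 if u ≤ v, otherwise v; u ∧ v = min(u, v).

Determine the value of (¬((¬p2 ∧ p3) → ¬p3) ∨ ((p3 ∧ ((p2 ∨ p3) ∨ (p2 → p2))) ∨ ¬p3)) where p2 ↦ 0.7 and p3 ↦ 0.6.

0.60

¬p2: Gödel ¬ of 0.7 = 0 (operand ≠ 0)
(¬p2 ∧ p3) = min(0, 0.6) = 0
¬p3: Gödel ¬ of 0.6 = 0 (operand ≠ 0)
((¬p2 ∧ p3) → ¬p3): 0 ≤ 0, so result = 1
¬((¬p2 ∧ p3) → ¬p3): Gödel ¬ of 1 = 0 (operand ≠ 0)
(p2 ∨ p3) = max(0.7, 0.6) = 0.7
(p2 → p2): 0.7 ≤ 0.7, so result = 1
((p2 ∨ p3) ∨ (p2 → p2)) = max(0.7, 1) = 1
(p3 ∧ ((p2 ∨ p3) ∨ (p2 → p2))) = min(0.6, 1) = 0.6
¬p3: Gödel ¬ of 0.6 = 0 (operand ≠ 0)
((p3 ∧ ((p2 ∨ p3) ∨ (p2 → p2))) ∨ ¬p3) = max(0.6, 0) = 0.6
(¬((¬p2 ∧ p3) → ¬p3) ∨ ((p3 ∧ ((p2 ∨ p3) ∨ (p2 → p2))) ∨ ¬p3)) = max(0, 0.6) = 0.6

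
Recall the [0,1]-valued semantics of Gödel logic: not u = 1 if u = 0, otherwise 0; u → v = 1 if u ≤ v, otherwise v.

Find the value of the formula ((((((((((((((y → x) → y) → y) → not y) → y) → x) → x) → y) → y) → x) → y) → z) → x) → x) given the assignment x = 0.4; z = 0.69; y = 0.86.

1.00

(y → x): 0.86 > 0.4, so result = 0.4
((y → x) → y): 0.4 ≤ 0.86, so result = 1
(((y → x) → y) → y): 1 > 0.86, so result = 0.86
not y: Gödel ¬ of 0.86 = 0 (operand ≠ 0)
((((y → x) → y) → y) → not y): 0.86 > 0, so result = 0
(((((y → x) → y) → y) → not y) → y): 0 ≤ 0.86, so result = 1
((((((y → x) → y) → y) → not y) → y) → x): 1 > 0.4, so result = 0.4
(((((((y → x) → y) → y) → not y) → y) → x) → x): 0.4 ≤ 0.4, so result = 1
((((((((y → x) → y) → y) → not y) → y) → x) → x) → y): 1 > 0.86, so result = 0.86
(((((((((y → x) → y) → y) → not y) → y) → x) → x) → y) → y): 0.86 ≤ 0.86, so result = 1
((((((((((y → x) → y) → y) → not y) → y) → x) → x) → y) → y) → x): 1 > 0.4, so result = 0.4
(((((((((((y → x) → y) → y) → not y) → y) → x) → x) → y) → y) → x) → y): 0.4 ≤ 0.86, so result = 1
((((((((((((y → x) → y) → y) → not y) → y) → x) → x) → y) → y) → x) → y) → z): 1 > 0.69, so result = 0.69
(((((((((((((y → x) → y) → y) → not y) → y) → x) → x) → y) → y) → x) → y) → z) → x): 0.69 > 0.4, so result = 0.4
((((((((((((((y → x) → y) → y) → not y) → y) → x) → x) → y) → y) → x) → y) → z) → x) → x): 0.4 ≤ 0.4, so result = 1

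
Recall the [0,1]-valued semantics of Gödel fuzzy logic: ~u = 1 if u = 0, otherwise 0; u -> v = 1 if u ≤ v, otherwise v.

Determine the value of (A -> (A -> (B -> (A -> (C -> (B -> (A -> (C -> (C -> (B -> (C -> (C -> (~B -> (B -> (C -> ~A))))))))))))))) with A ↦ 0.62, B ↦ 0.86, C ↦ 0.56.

1.00

~B: Gödel ¬ of 0.86 = 0 (operand ≠ 0)
~A: Gödel ¬ of 0.62 = 0 (operand ≠ 0)
(C -> ~A): 0.56 > 0, so result = 0
(B -> (C -> ~A)): 0.86 > 0, so result = 0
(~B -> (B -> (C -> ~A))): 0 ≤ 0, so result = 1
(C -> (~B -> (B -> (C -> ~A)))): 0.56 ≤ 1, so result = 1
(C -> (C -> (~B -> (B -> (C -> ~A))))): 0.56 ≤ 1, so result = 1
(B -> (C -> (C -> (~B -> (B -> (C -> ~A)))))): 0.86 ≤ 1, so result = 1
(C -> (B -> (C -> (C -> (~B -> (B -> (C -> ~A))))))): 0.56 ≤ 1, so result = 1
(C -> (C -> (B -> (C -> (C -> (~B -> (B -> (C -> ~A)))))))): 0.56 ≤ 1, so result = 1
(A -> (C -> (C -> (B -> (C -> (C -> (~B -> (B -> (C -> ~A))))))))): 0.62 ≤ 1, so result = 1
(B -> (A -> (C -> (C -> (B -> (C -> (C -> (~B -> (B -> (C -> ~A)))))))))): 0.86 ≤ 1, so result = 1
(C -> (B -> (A -> (C -> (C -> (B -> (C -> (C -> (~B -> (B -> (C -> ~A))))))))))): 0.56 ≤ 1, so result = 1
(A -> (C -> (B -> (A -> (C -> (C -> (B -> (C -> (C -> (~B -> (B -> (C -> ~A)))))))))))): 0.62 ≤ 1, so result = 1
(B -> (A -> (C -> (B -> (A -> (C -> (C -> (B -> (C -> (C -> (~B -> (B -> (C -> ~A))))))))))))): 0.86 ≤ 1, so result = 1
(A -> (B -> (A -> (C -> (B -> (A -> (C -> (C -> (B -> (C -> (C -> (~B -> (B -> (C -> ~A)))))))))))))): 0.62 ≤ 1, so result = 1
(A -> (A -> (B -> (A -> (C -> (B -> (A -> (C -> (C -> (B -> (C -> (C -> (~B -> (B -> (C -> ~A))))))))))))))): 0.62 ≤ 1, so result = 1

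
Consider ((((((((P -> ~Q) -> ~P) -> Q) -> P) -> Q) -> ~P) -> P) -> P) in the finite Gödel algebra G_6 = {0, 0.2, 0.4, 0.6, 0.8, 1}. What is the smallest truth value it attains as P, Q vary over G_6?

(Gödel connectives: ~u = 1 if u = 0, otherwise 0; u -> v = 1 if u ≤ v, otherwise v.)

The minimum is attained at P = 0.2, Q = 0.2:
  ~Q: Gödel ¬ of 0.2 = 0 (operand ≠ 0)
  (P -> ~Q): 0.2 > 0, so result = 0
  ~P: Gödel ¬ of 0.2 = 0 (operand ≠ 0)
  ((P -> ~Q) -> ~P): 0 ≤ 0, so result = 1
  (((P -> ~Q) -> ~P) -> Q): 1 > 0.2, so result = 0.2
  ((((P -> ~Q) -> ~P) -> Q) -> P): 0.2 ≤ 0.2, so result = 1
  (((((P -> ~Q) -> ~P) -> Q) -> P) -> Q): 1 > 0.2, so result = 0.2
  ~P: Gödel ¬ of 0.2 = 0 (operand ≠ 0)
  ((((((P -> ~Q) -> ~P) -> Q) -> P) -> Q) -> ~P): 0.2 > 0, so result = 0
  (((((((P -> ~Q) -> ~P) -> Q) -> P) -> Q) -> ~P) -> P): 0 ≤ 0.2, so result = 1
  ((((((((P -> ~Q) -> ~P) -> Q) -> P) -> Q) -> ~P) -> P) -> P): 1 > 0.2, so result = 0.2
Checking all 36 assignments confirms none give a value below 0.20.

0.20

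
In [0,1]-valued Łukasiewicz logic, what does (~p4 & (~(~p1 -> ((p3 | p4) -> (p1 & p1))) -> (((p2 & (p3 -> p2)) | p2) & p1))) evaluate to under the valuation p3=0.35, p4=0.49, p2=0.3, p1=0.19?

~p4: Łukasiewicz ¬ gives 1 − 0.49 = 0.51
~p1: Łukasiewicz ¬ gives 1 − 0.19 = 0.81
(p3 | p4) = max(0.35, 0.49) = 0.49
(p1 & p1) = min(0.19, 0.19) = 0.19
((p3 | p4) -> (p1 & p1)): min(1, 1 − 0.49 + 0.19) = 0.7
(~p1 -> ((p3 | p4) -> (p1 & p1))): min(1, 1 − 0.81 + 0.7) = 0.89
~(~p1 -> ((p3 | p4) -> (p1 & p1))): Łukasiewicz ¬ gives 1 − 0.89 = 0.11
(p3 -> p2): min(1, 1 − 0.35 + 0.3) = 0.95
(p2 & (p3 -> p2)) = min(0.3, 0.95) = 0.3
((p2 & (p3 -> p2)) | p2) = max(0.3, 0.3) = 0.3
(((p2 & (p3 -> p2)) | p2) & p1) = min(0.3, 0.19) = 0.19
(~(~p1 -> ((p3 | p4) -> (p1 & p1))) -> (((p2 & (p3 -> p2)) | p2) & p1)): min(1, 1 − 0.11 + 0.19) = 1
(~p4 & (~(~p1 -> ((p3 | p4) -> (p1 & p1))) -> (((p2 & (p3 -> p2)) | p2) & p1))) = min(0.51, 1) = 0.51

0.51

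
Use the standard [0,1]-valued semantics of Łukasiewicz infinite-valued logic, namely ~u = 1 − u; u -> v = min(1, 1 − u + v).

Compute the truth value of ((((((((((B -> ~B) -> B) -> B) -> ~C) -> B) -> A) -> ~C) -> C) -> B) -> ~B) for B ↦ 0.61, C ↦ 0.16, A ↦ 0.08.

0.39

~B: Łukasiewicz ¬ gives 1 − 0.61 = 0.39
(B -> ~B): min(1, 1 − 0.61 + 0.39) = 0.78
((B -> ~B) -> B): min(1, 1 − 0.78 + 0.61) = 0.83
(((B -> ~B) -> B) -> B): min(1, 1 − 0.83 + 0.61) = 0.78
~C: Łukasiewicz ¬ gives 1 − 0.16 = 0.84
((((B -> ~B) -> B) -> B) -> ~C): min(1, 1 − 0.78 + 0.84) = 1
(((((B -> ~B) -> B) -> B) -> ~C) -> B): min(1, 1 − 1 + 0.61) = 0.61
((((((B -> ~B) -> B) -> B) -> ~C) -> B) -> A): min(1, 1 − 0.61 + 0.08) = 0.47
~C: Łukasiewicz ¬ gives 1 − 0.16 = 0.84
(((((((B -> ~B) -> B) -> B) -> ~C) -> B) -> A) -> ~C): min(1, 1 − 0.47 + 0.84) = 1
((((((((B -> ~B) -> B) -> B) -> ~C) -> B) -> A) -> ~C) -> C): min(1, 1 − 1 + 0.16) = 0.16
(((((((((B -> ~B) -> B) -> B) -> ~C) -> B) -> A) -> ~C) -> C) -> B): min(1, 1 − 0.16 + 0.61) = 1
~B: Łukasiewicz ¬ gives 1 − 0.61 = 0.39
((((((((((B -> ~B) -> B) -> B) -> ~C) -> B) -> A) -> ~C) -> C) -> B) -> ~B): min(1, 1 − 1 + 0.39) = 0.39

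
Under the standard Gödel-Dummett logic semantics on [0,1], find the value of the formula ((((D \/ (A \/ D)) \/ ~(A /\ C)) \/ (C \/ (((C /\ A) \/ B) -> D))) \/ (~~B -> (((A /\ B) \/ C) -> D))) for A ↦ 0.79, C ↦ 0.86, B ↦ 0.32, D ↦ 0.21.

(A \/ D) = max(0.79, 0.21) = 0.79
(D \/ (A \/ D)) = max(0.21, 0.79) = 0.79
(A /\ C) = min(0.79, 0.86) = 0.79
~(A /\ C): Gödel ¬ of 0.79 = 0 (operand ≠ 0)
((D \/ (A \/ D)) \/ ~(A /\ C)) = max(0.79, 0) = 0.79
(C /\ A) = min(0.86, 0.79) = 0.79
((C /\ A) \/ B) = max(0.79, 0.32) = 0.79
(((C /\ A) \/ B) -> D): 0.79 > 0.21, so result = 0.21
(C \/ (((C /\ A) \/ B) -> D)) = max(0.86, 0.21) = 0.86
(((D \/ (A \/ D)) \/ ~(A /\ C)) \/ (C \/ (((C /\ A) \/ B) -> D))) = max(0.79, 0.86) = 0.86
~B: Gödel ¬ of 0.32 = 0 (operand ≠ 0)
~~B: Gödel ¬ of 0 = 1 (operand is 0)
(A /\ B) = min(0.79, 0.32) = 0.32
((A /\ B) \/ C) = max(0.32, 0.86) = 0.86
(((A /\ B) \/ C) -> D): 0.86 > 0.21, so result = 0.21
(~~B -> (((A /\ B) \/ C) -> D)): 1 > 0.21, so result = 0.21
((((D \/ (A \/ D)) \/ ~(A /\ C)) \/ (C \/ (((C /\ A) \/ B) -> D))) \/ (~~B -> (((A /\ B) \/ C) -> D))) = max(0.86, 0.21) = 0.86

0.86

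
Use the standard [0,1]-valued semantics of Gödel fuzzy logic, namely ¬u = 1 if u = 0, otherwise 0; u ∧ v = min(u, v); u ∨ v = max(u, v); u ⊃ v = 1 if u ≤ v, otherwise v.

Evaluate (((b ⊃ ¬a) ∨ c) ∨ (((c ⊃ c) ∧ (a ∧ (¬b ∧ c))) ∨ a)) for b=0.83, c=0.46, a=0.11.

¬a: Gödel ¬ of 0.11 = 0 (operand ≠ 0)
(b ⊃ ¬a): 0.83 > 0, so result = 0
((b ⊃ ¬a) ∨ c) = max(0, 0.46) = 0.46
(c ⊃ c): 0.46 ≤ 0.46, so result = 1
¬b: Gödel ¬ of 0.83 = 0 (operand ≠ 0)
(¬b ∧ c) = min(0, 0.46) = 0
(a ∧ (¬b ∧ c)) = min(0.11, 0) = 0
((c ⊃ c) ∧ (a ∧ (¬b ∧ c))) = min(1, 0) = 0
(((c ⊃ c) ∧ (a ∧ (¬b ∧ c))) ∨ a) = max(0, 0.11) = 0.11
(((b ⊃ ¬a) ∨ c) ∨ (((c ⊃ c) ∧ (a ∧ (¬b ∧ c))) ∨ a)) = max(0.46, 0.11) = 0.46

0.46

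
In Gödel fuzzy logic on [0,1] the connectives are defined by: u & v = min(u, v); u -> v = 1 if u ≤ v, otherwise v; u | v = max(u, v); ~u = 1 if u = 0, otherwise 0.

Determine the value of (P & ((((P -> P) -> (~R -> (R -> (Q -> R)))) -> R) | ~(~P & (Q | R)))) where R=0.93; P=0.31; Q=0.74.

0.31

(P -> P): 0.31 ≤ 0.31, so result = 1
~R: Gödel ¬ of 0.93 = 0 (operand ≠ 0)
(Q -> R): 0.74 ≤ 0.93, so result = 1
(R -> (Q -> R)): 0.93 ≤ 1, so result = 1
(~R -> (R -> (Q -> R))): 0 ≤ 1, so result = 1
((P -> P) -> (~R -> (R -> (Q -> R)))): 1 ≤ 1, so result = 1
(((P -> P) -> (~R -> (R -> (Q -> R)))) -> R): 1 > 0.93, so result = 0.93
~P: Gödel ¬ of 0.31 = 0 (operand ≠ 0)
(Q | R) = max(0.74, 0.93) = 0.93
(~P & (Q | R)) = min(0, 0.93) = 0
~(~P & (Q | R)): Gödel ¬ of 0 = 1 (operand is 0)
((((P -> P) -> (~R -> (R -> (Q -> R)))) -> R) | ~(~P & (Q | R))) = max(0.93, 1) = 1
(P & ((((P -> P) -> (~R -> (R -> (Q -> R)))) -> R) | ~(~P & (Q | R)))) = min(0.31, 1) = 0.31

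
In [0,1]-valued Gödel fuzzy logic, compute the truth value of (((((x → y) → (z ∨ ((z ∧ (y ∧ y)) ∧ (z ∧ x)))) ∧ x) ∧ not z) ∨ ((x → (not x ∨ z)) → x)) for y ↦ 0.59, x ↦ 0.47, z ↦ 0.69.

0.47

(x → y): 0.47 ≤ 0.59, so result = 1
(y ∧ y) = min(0.59, 0.59) = 0.59
(z ∧ (y ∧ y)) = min(0.69, 0.59) = 0.59
(z ∧ x) = min(0.69, 0.47) = 0.47
((z ∧ (y ∧ y)) ∧ (z ∧ x)) = min(0.59, 0.47) = 0.47
(z ∨ ((z ∧ (y ∧ y)) ∧ (z ∧ x))) = max(0.69, 0.47) = 0.69
((x → y) → (z ∨ ((z ∧ (y ∧ y)) ∧ (z ∧ x)))): 1 > 0.69, so result = 0.69
(((x → y) → (z ∨ ((z ∧ (y ∧ y)) ∧ (z ∧ x)))) ∧ x) = min(0.69, 0.47) = 0.47
not z: Gödel ¬ of 0.69 = 0 (operand ≠ 0)
((((x → y) → (z ∨ ((z ∧ (y ∧ y)) ∧ (z ∧ x)))) ∧ x) ∧ not z) = min(0.47, 0) = 0
not x: Gödel ¬ of 0.47 = 0 (operand ≠ 0)
(not x ∨ z) = max(0, 0.69) = 0.69
(x → (not x ∨ z)): 0.47 ≤ 0.69, so result = 1
((x → (not x ∨ z)) → x): 1 > 0.47, so result = 0.47
(((((x → y) → (z ∨ ((z ∧ (y ∧ y)) ∧ (z ∧ x)))) ∧ x) ∧ not z) ∨ ((x → (not x ∨ z)) → x)) = max(0, 0.47) = 0.47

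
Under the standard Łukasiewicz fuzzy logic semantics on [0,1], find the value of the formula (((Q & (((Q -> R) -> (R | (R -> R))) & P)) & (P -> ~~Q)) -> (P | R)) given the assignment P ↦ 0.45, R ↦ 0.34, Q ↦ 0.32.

(Q -> R): min(1, 1 − 0.32 + 0.34) = 1
(R -> R): min(1, 1 − 0.34 + 0.34) = 1
(R | (R -> R)) = max(0.34, 1) = 1
((Q -> R) -> (R | (R -> R))): min(1, 1 − 1 + 1) = 1
(((Q -> R) -> (R | (R -> R))) & P) = min(1, 0.45) = 0.45
(Q & (((Q -> R) -> (R | (R -> R))) & P)) = min(0.32, 0.45) = 0.32
~Q: Łukasiewicz ¬ gives 1 − 0.32 = 0.68
~~Q: Łukasiewicz ¬ gives 1 − 0.68 = 0.32
(P -> ~~Q): min(1, 1 − 0.45 + 0.32) = 0.87
((Q & (((Q -> R) -> (R | (R -> R))) & P)) & (P -> ~~Q)) = min(0.32, 0.87) = 0.32
(P | R) = max(0.45, 0.34) = 0.45
(((Q & (((Q -> R) -> (R | (R -> R))) & P)) & (P -> ~~Q)) -> (P | R)): min(1, 1 − 0.32 + 0.45) = 1

1.00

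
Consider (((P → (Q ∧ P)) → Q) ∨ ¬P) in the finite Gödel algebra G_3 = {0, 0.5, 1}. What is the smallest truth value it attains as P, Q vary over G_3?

0.50

The minimum is attained at P = 0.5, Q = 0.5:
  (Q ∧ P) = min(0.5, 0.5) = 0.5
  (P → (Q ∧ P)): 0.5 ≤ 0.5, so result = 1
  ((P → (Q ∧ P)) → Q): 1 > 0.5, so result = 0.5
  ¬P: Gödel ¬ of 0.5 = 0 (operand ≠ 0)
  (((P → (Q ∧ P)) → Q) ∨ ¬P) = max(0.5, 0) = 0.5
Checking all 9 assignments confirms none give a value below 0.50.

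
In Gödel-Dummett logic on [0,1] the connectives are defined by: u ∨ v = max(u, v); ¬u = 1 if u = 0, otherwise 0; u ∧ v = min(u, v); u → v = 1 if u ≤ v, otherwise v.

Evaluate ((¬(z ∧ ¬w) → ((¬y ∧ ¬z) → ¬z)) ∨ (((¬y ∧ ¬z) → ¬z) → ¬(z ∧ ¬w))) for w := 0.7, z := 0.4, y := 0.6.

1.00

¬w: Gödel ¬ of 0.7 = 0 (operand ≠ 0)
(z ∧ ¬w) = min(0.4, 0) = 0
¬(z ∧ ¬w): Gödel ¬ of 0 = 1 (operand is 0)
¬y: Gödel ¬ of 0.6 = 0 (operand ≠ 0)
¬z: Gödel ¬ of 0.4 = 0 (operand ≠ 0)
(¬y ∧ ¬z) = min(0, 0) = 0
¬z: Gödel ¬ of 0.4 = 0 (operand ≠ 0)
((¬y ∧ ¬z) → ¬z): 0 ≤ 0, so result = 1
(¬(z ∧ ¬w) → ((¬y ∧ ¬z) → ¬z)): 1 ≤ 1, so result = 1
¬y: Gödel ¬ of 0.6 = 0 (operand ≠ 0)
¬z: Gödel ¬ of 0.4 = 0 (operand ≠ 0)
(¬y ∧ ¬z) = min(0, 0) = 0
¬z: Gödel ¬ of 0.4 = 0 (operand ≠ 0)
((¬y ∧ ¬z) → ¬z): 0 ≤ 0, so result = 1
¬w: Gödel ¬ of 0.7 = 0 (operand ≠ 0)
(z ∧ ¬w) = min(0.4, 0) = 0
¬(z ∧ ¬w): Gödel ¬ of 0 = 1 (operand is 0)
(((¬y ∧ ¬z) → ¬z) → ¬(z ∧ ¬w)): 1 ≤ 1, so result = 1
((¬(z ∧ ¬w) → ((¬y ∧ ¬z) → ¬z)) ∨ (((¬y ∧ ¬z) → ¬z) → ¬(z ∧ ¬w))) = max(1, 1) = 1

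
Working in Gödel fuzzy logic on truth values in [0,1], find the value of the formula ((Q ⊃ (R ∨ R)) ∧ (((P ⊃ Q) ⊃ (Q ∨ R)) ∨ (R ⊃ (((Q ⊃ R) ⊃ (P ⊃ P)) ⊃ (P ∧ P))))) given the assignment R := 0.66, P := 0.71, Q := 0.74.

0.66

(R ∨ R) = max(0.66, 0.66) = 0.66
(Q ⊃ (R ∨ R)): 0.74 > 0.66, so result = 0.66
(P ⊃ Q): 0.71 ≤ 0.74, so result = 1
(Q ∨ R) = max(0.74, 0.66) = 0.74
((P ⊃ Q) ⊃ (Q ∨ R)): 1 > 0.74, so result = 0.74
(Q ⊃ R): 0.74 > 0.66, so result = 0.66
(P ⊃ P): 0.71 ≤ 0.71, so result = 1
((Q ⊃ R) ⊃ (P ⊃ P)): 0.66 ≤ 1, so result = 1
(P ∧ P) = min(0.71, 0.71) = 0.71
(((Q ⊃ R) ⊃ (P ⊃ P)) ⊃ (P ∧ P)): 1 > 0.71, so result = 0.71
(R ⊃ (((Q ⊃ R) ⊃ (P ⊃ P)) ⊃ (P ∧ P))): 0.66 ≤ 0.71, so result = 1
(((P ⊃ Q) ⊃ (Q ∨ R)) ∨ (R ⊃ (((Q ⊃ R) ⊃ (P ⊃ P)) ⊃ (P ∧ P)))) = max(0.74, 1) = 1
((Q ⊃ (R ∨ R)) ∧ (((P ⊃ Q) ⊃ (Q ∨ R)) ∨ (R ⊃ (((Q ⊃ R) ⊃ (P ⊃ P)) ⊃ (P ∧ P))))) = min(0.66, 1) = 0.66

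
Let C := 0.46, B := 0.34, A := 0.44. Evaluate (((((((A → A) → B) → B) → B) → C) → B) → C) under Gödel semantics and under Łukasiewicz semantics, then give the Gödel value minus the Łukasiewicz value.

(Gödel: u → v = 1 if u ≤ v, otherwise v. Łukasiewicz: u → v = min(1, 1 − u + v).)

Gödel evaluation:
  (A → A): 0.44 ≤ 0.44, so result = 1
  ((A → A) → B): 1 > 0.34, so result = 0.34
  (((A → A) → B) → B): 0.34 ≤ 0.34, so result = 1
  ((((A → A) → B) → B) → B): 1 > 0.34, so result = 0.34
  (((((A → A) → B) → B) → B) → C): 0.34 ≤ 0.46, so result = 1
  ((((((A → A) → B) → B) → B) → C) → B): 1 > 0.34, so result = 0.34
  (((((((A → A) → B) → B) → B) → C) → B) → C): 0.34 ≤ 0.46, so result = 1
  Gödel value = 1
Łukasiewicz evaluation:
  (A → A): min(1, 1 − 0.44 + 0.44) = 1
  ((A → A) → B): min(1, 1 − 1 + 0.34) = 0.34
  (((A → A) → B) → B): min(1, 1 − 0.34 + 0.34) = 1
  ((((A → A) → B) → B) → B): min(1, 1 − 1 + 0.34) = 0.34
  (((((A → A) → B) → B) → B) → C): min(1, 1 − 0.34 + 0.46) = 1
  ((((((A → A) → B) → B) → B) → C) → B): min(1, 1 − 1 + 0.34) = 0.34
  (((((((A → A) → B) → B) → B) → C) → B) → C): min(1, 1 − 0.34 + 0.46) = 1
  Łukasiewicz value = 1
Difference: 1 − 1 = 0.00

0.00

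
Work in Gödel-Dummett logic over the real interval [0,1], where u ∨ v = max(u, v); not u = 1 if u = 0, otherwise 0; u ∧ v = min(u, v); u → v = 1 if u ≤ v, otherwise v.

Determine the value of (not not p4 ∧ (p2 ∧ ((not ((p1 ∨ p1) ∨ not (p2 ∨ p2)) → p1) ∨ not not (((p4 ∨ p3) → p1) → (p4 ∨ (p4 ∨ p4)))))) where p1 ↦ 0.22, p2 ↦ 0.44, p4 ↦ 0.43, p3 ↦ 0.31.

0.44

not p4: Gödel ¬ of 0.43 = 0 (operand ≠ 0)
not not p4: Gödel ¬ of 0 = 1 (operand is 0)
(p1 ∨ p1) = max(0.22, 0.22) = 0.22
(p2 ∨ p2) = max(0.44, 0.44) = 0.44
not (p2 ∨ p2): Gödel ¬ of 0.44 = 0 (operand ≠ 0)
((p1 ∨ p1) ∨ not (p2 ∨ p2)) = max(0.22, 0) = 0.22
not ((p1 ∨ p1) ∨ not (p2 ∨ p2)): Gödel ¬ of 0.22 = 0 (operand ≠ 0)
(not ((p1 ∨ p1) ∨ not (p2 ∨ p2)) → p1): 0 ≤ 0.22, so result = 1
(p4 ∨ p3) = max(0.43, 0.31) = 0.43
((p4 ∨ p3) → p1): 0.43 > 0.22, so result = 0.22
(p4 ∨ p4) = max(0.43, 0.43) = 0.43
(p4 ∨ (p4 ∨ p4)) = max(0.43, 0.43) = 0.43
(((p4 ∨ p3) → p1) → (p4 ∨ (p4 ∨ p4))): 0.22 ≤ 0.43, so result = 1
not (((p4 ∨ p3) → p1) → (p4 ∨ (p4 ∨ p4))): Gödel ¬ of 1 = 0 (operand ≠ 0)
not not (((p4 ∨ p3) → p1) → (p4 ∨ (p4 ∨ p4))): Gödel ¬ of 0 = 1 (operand is 0)
((not ((p1 ∨ p1) ∨ not (p2 ∨ p2)) → p1) ∨ not not (((p4 ∨ p3) → p1) → (p4 ∨ (p4 ∨ p4)))) = max(1, 1) = 1
(p2 ∧ ((not ((p1 ∨ p1) ∨ not (p2 ∨ p2)) → p1) ∨ not not (((p4 ∨ p3) → p1) → (p4 ∨ (p4 ∨ p4))))) = min(0.44, 1) = 0.44
(not not p4 ∧ (p2 ∧ ((not ((p1 ∨ p1) ∨ not (p2 ∨ p2)) → p1) ∨ not not (((p4 ∨ p3) → p1) → (p4 ∨ (p4 ∨ p4)))))) = min(1, 0.44) = 0.44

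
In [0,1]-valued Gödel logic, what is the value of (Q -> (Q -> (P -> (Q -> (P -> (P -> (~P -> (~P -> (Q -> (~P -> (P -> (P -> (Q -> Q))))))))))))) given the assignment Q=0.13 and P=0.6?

~P: Gödel ¬ of 0.6 = 0 (operand ≠ 0)
~P: Gödel ¬ of 0.6 = 0 (operand ≠ 0)
~P: Gödel ¬ of 0.6 = 0 (operand ≠ 0)
(Q -> Q): 0.13 ≤ 0.13, so result = 1
(P -> (Q -> Q)): 0.6 ≤ 1, so result = 1
(P -> (P -> (Q -> Q))): 0.6 ≤ 1, so result = 1
(~P -> (P -> (P -> (Q -> Q)))): 0 ≤ 1, so result = 1
(Q -> (~P -> (P -> (P -> (Q -> Q))))): 0.13 ≤ 1, so result = 1
(~P -> (Q -> (~P -> (P -> (P -> (Q -> Q)))))): 0 ≤ 1, so result = 1
(~P -> (~P -> (Q -> (~P -> (P -> (P -> (Q -> Q))))))): 0 ≤ 1, so result = 1
(P -> (~P -> (~P -> (Q -> (~P -> (P -> (P -> (Q -> Q)))))))): 0.6 ≤ 1, so result = 1
(P -> (P -> (~P -> (~P -> (Q -> (~P -> (P -> (P -> (Q -> Q))))))))): 0.6 ≤ 1, so result = 1
(Q -> (P -> (P -> (~P -> (~P -> (Q -> (~P -> (P -> (P -> (Q -> Q)))))))))): 0.13 ≤ 1, so result = 1
(P -> (Q -> (P -> (P -> (~P -> (~P -> (Q -> (~P -> (P -> (P -> (Q -> Q))))))))))): 0.6 ≤ 1, so result = 1
(Q -> (P -> (Q -> (P -> (P -> (~P -> (~P -> (Q -> (~P -> (P -> (P -> (Q -> Q)))))))))))): 0.13 ≤ 1, so result = 1
(Q -> (Q -> (P -> (Q -> (P -> (P -> (~P -> (~P -> (Q -> (~P -> (P -> (P -> (Q -> Q))))))))))))): 0.13 ≤ 1, so result = 1

1.00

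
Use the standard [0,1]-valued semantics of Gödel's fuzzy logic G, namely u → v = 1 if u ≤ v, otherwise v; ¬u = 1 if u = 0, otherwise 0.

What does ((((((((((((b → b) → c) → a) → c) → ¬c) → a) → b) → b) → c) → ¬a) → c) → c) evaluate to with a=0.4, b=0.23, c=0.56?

0.56

(b → b): 0.23 ≤ 0.23, so result = 1
((b → b) → c): 1 > 0.56, so result = 0.56
(((b → b) → c) → a): 0.56 > 0.4, so result = 0.4
((((b → b) → c) → a) → c): 0.4 ≤ 0.56, so result = 1
¬c: Gödel ¬ of 0.56 = 0 (operand ≠ 0)
(((((b → b) → c) → a) → c) → ¬c): 1 > 0, so result = 0
((((((b → b) → c) → a) → c) → ¬c) → a): 0 ≤ 0.4, so result = 1
(((((((b → b) → c) → a) → c) → ¬c) → a) → b): 1 > 0.23, so result = 0.23
((((((((b → b) → c) → a) → c) → ¬c) → a) → b) → b): 0.23 ≤ 0.23, so result = 1
(((((((((b → b) → c) → a) → c) → ¬c) → a) → b) → b) → c): 1 > 0.56, so result = 0.56
¬a: Gödel ¬ of 0.4 = 0 (operand ≠ 0)
((((((((((b → b) → c) → a) → c) → ¬c) → a) → b) → b) → c) → ¬a): 0.56 > 0, so result = 0
(((((((((((b → b) → c) → a) → c) → ¬c) → a) → b) → b) → c) → ¬a) → c): 0 ≤ 0.56, so result = 1
((((((((((((b → b) → c) → a) → c) → ¬c) → a) → b) → b) → c) → ¬a) → c) → c): 1 > 0.56, so result = 0.56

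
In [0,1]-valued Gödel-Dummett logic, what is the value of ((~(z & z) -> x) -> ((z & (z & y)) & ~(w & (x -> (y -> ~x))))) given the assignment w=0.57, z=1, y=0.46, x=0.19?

(z & z) = min(1, 1) = 1
~(z & z): Gödel ¬ of 1 = 0 (operand ≠ 0)
(~(z & z) -> x): 0 ≤ 0.19, so result = 1
(z & y) = min(1, 0.46) = 0.46
(z & (z & y)) = min(1, 0.46) = 0.46
~x: Gödel ¬ of 0.19 = 0 (operand ≠ 0)
(y -> ~x): 0.46 > 0, so result = 0
(x -> (y -> ~x)): 0.19 > 0, so result = 0
(w & (x -> (y -> ~x))) = min(0.57, 0) = 0
~(w & (x -> (y -> ~x))): Gödel ¬ of 0 = 1 (operand is 0)
((z & (z & y)) & ~(w & (x -> (y -> ~x)))) = min(0.46, 1) = 0.46
((~(z & z) -> x) -> ((z & (z & y)) & ~(w & (x -> (y -> ~x))))): 1 > 0.46, so result = 0.46

0.46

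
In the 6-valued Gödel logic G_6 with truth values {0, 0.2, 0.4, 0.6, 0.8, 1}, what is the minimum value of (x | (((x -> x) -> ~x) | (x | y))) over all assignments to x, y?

0.20

The minimum is attained at x = 0.2, y = 0:
  (x -> x): 0.2 ≤ 0.2, so result = 1
  ~x: Gödel ¬ of 0.2 = 0 (operand ≠ 0)
  ((x -> x) -> ~x): 1 > 0, so result = 0
  (x | y) = max(0.2, 0) = 0.2
  (((x -> x) -> ~x) | (x | y)) = max(0, 0.2) = 0.2
  (x | (((x -> x) -> ~x) | (x | y))) = max(0.2, 0.2) = 0.2
Checking all 36 assignments confirms none give a value below 0.20.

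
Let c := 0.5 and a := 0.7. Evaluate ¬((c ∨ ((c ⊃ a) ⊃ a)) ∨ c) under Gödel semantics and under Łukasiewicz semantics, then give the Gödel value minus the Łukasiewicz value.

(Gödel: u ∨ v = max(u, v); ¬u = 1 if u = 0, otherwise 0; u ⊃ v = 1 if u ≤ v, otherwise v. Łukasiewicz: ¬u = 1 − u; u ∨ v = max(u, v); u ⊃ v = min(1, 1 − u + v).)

-0.30

Gödel evaluation:
  (c ⊃ a): 0.5 ≤ 0.7, so result = 1
  ((c ⊃ a) ⊃ a): 1 > 0.7, so result = 0.7
  (c ∨ ((c ⊃ a) ⊃ a)) = max(0.5, 0.7) = 0.7
  ((c ∨ ((c ⊃ a) ⊃ a)) ∨ c) = max(0.7, 0.5) = 0.7
  ¬((c ∨ ((c ⊃ a) ⊃ a)) ∨ c): Gödel ¬ of 0.7 = 0 (operand ≠ 0)
  Gödel value = 0
Łukasiewicz evaluation:
  (c ⊃ a): min(1, 1 − 0.5 + 0.7) = 1
  ((c ⊃ a) ⊃ a): min(1, 1 − 1 + 0.7) = 0.7
  (c ∨ ((c ⊃ a) ⊃ a)) = max(0.5, 0.7) = 0.7
  ((c ∨ ((c ⊃ a) ⊃ a)) ∨ c) = max(0.7, 0.5) = 0.7
  ¬((c ∨ ((c ⊃ a) ⊃ a)) ∨ c): Łukasiewicz ¬ gives 1 − 0.7 = 0.3
  Łukasiewicz value = 0.3
Difference: 0 − 0.3 = -0.30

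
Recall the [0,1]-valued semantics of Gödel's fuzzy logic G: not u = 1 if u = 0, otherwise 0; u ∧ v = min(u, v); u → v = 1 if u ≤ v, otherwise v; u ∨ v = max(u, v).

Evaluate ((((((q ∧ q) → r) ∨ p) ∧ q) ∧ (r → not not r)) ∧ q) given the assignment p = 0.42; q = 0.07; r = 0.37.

(q ∧ q) = min(0.07, 0.07) = 0.07
((q ∧ q) → r): 0.07 ≤ 0.37, so result = 1
(((q ∧ q) → r) ∨ p) = max(1, 0.42) = 1
((((q ∧ q) → r) ∨ p) ∧ q) = min(1, 0.07) = 0.07
not r: Gödel ¬ of 0.37 = 0 (operand ≠ 0)
not not r: Gödel ¬ of 0 = 1 (operand is 0)
(r → not not r): 0.37 ≤ 1, so result = 1
(((((q ∧ q) → r) ∨ p) ∧ q) ∧ (r → not not r)) = min(0.07, 1) = 0.07
((((((q ∧ q) → r) ∨ p) ∧ q) ∧ (r → not not r)) ∧ q) = min(0.07, 0.07) = 0.07

0.07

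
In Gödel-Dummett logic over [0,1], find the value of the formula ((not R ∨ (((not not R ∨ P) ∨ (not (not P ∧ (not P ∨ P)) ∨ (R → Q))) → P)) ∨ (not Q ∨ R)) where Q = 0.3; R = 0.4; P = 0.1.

0.40

not R: Gödel ¬ of 0.4 = 0 (operand ≠ 0)
not R: Gödel ¬ of 0.4 = 0 (operand ≠ 0)
not not R: Gödel ¬ of 0 = 1 (operand is 0)
(not not R ∨ P) = max(1, 0.1) = 1
not P: Gödel ¬ of 0.1 = 0 (operand ≠ 0)
not P: Gödel ¬ of 0.1 = 0 (operand ≠ 0)
(not P ∨ P) = max(0, 0.1) = 0.1
(not P ∧ (not P ∨ P)) = min(0, 0.1) = 0
not (not P ∧ (not P ∨ P)): Gödel ¬ of 0 = 1 (operand is 0)
(R → Q): 0.4 > 0.3, so result = 0.3
(not (not P ∧ (not P ∨ P)) ∨ (R → Q)) = max(1, 0.3) = 1
((not not R ∨ P) ∨ (not (not P ∧ (not P ∨ P)) ∨ (R → Q))) = max(1, 1) = 1
(((not not R ∨ P) ∨ (not (not P ∧ (not P ∨ P)) ∨ (R → Q))) → P): 1 > 0.1, so result = 0.1
(not R ∨ (((not not R ∨ P) ∨ (not (not P ∧ (not P ∨ P)) ∨ (R → Q))) → P)) = max(0, 0.1) = 0.1
not Q: Gödel ¬ of 0.3 = 0 (operand ≠ 0)
(not Q ∨ R) = max(0, 0.4) = 0.4
((not R ∨ (((not not R ∨ P) ∨ (not (not P ∧ (not P ∨ P)) ∨ (R → Q))) → P)) ∨ (not Q ∨ R)) = max(0.1, 0.4) = 0.4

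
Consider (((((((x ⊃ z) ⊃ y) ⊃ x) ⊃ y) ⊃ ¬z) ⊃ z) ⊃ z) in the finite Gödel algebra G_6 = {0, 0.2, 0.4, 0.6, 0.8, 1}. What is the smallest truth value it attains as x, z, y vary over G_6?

The minimum is attained at x = 0, z = 0.2, y = 0.2:
  (x ⊃ z): 0 ≤ 0.2, so result = 1
  ((x ⊃ z) ⊃ y): 1 > 0.2, so result = 0.2
  (((x ⊃ z) ⊃ y) ⊃ x): 0.2 > 0, so result = 0
  ((((x ⊃ z) ⊃ y) ⊃ x) ⊃ y): 0 ≤ 0.2, so result = 1
  ¬z: Gödel ¬ of 0.2 = 0 (operand ≠ 0)
  (((((x ⊃ z) ⊃ y) ⊃ x) ⊃ y) ⊃ ¬z): 1 > 0, so result = 0
  ((((((x ⊃ z) ⊃ y) ⊃ x) ⊃ y) ⊃ ¬z) ⊃ z): 0 ≤ 0.2, so result = 1
  (((((((x ⊃ z) ⊃ y) ⊃ x) ⊃ y) ⊃ ¬z) ⊃ z) ⊃ z): 1 > 0.2, so result = 0.2
Checking all 216 assignments confirms none give a value below 0.20.

0.20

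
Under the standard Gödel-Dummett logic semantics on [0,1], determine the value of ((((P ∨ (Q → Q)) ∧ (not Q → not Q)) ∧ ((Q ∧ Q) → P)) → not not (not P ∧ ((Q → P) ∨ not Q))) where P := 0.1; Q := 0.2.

(Q → Q): 0.2 ≤ 0.2, so result = 1
(P ∨ (Q → Q)) = max(0.1, 1) = 1
not Q: Gödel ¬ of 0.2 = 0 (operand ≠ 0)
not Q: Gödel ¬ of 0.2 = 0 (operand ≠ 0)
(not Q → not Q): 0 ≤ 0, so result = 1
((P ∨ (Q → Q)) ∧ (not Q → not Q)) = min(1, 1) = 1
(Q ∧ Q) = min(0.2, 0.2) = 0.2
((Q ∧ Q) → P): 0.2 > 0.1, so result = 0.1
(((P ∨ (Q → Q)) ∧ (not Q → not Q)) ∧ ((Q ∧ Q) → P)) = min(1, 0.1) = 0.1
not P: Gödel ¬ of 0.1 = 0 (operand ≠ 0)
(Q → P): 0.2 > 0.1, so result = 0.1
not Q: Gödel ¬ of 0.2 = 0 (operand ≠ 0)
((Q → P) ∨ not Q) = max(0.1, 0) = 0.1
(not P ∧ ((Q → P) ∨ not Q)) = min(0, 0.1) = 0
not (not P ∧ ((Q → P) ∨ not Q)): Gödel ¬ of 0 = 1 (operand is 0)
not not (not P ∧ ((Q → P) ∨ not Q)): Gödel ¬ of 1 = 0 (operand ≠ 0)
((((P ∨ (Q → Q)) ∧ (not Q → not Q)) ∧ ((Q ∧ Q) → P)) → not not (not P ∧ ((Q → P) ∨ not Q))): 0.1 > 0, so result = 0

0.00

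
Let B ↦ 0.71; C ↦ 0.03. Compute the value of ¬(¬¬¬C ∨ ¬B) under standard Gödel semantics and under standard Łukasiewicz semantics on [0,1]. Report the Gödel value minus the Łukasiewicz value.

Gödel evaluation:
  ¬C: Gödel ¬ of 0.03 = 0 (operand ≠ 0)
  ¬¬C: Gödel ¬ of 0 = 1 (operand is 0)
  ¬¬¬C: Gödel ¬ of 1 = 0 (operand ≠ 0)
  ¬B: Gödel ¬ of 0.71 = 0 (operand ≠ 0)
  (¬¬¬C ∨ ¬B) = max(0, 0) = 0
  ¬(¬¬¬C ∨ ¬B): Gödel ¬ of 0 = 1 (operand is 0)
  Gödel value = 1
Łukasiewicz evaluation:
  ¬C: Łukasiewicz ¬ gives 1 − 0.03 = 0.97
  ¬¬C: Łukasiewicz ¬ gives 1 − 0.97 = 0.03
  ¬¬¬C: Łukasiewicz ¬ gives 1 − 0.03 = 0.97
  ¬B: Łukasiewicz ¬ gives 1 − 0.71 = 0.29
  (¬¬¬C ∨ ¬B) = max(0.97, 0.29) = 0.97
  ¬(¬¬¬C ∨ ¬B): Łukasiewicz ¬ gives 1 − 0.97 = 0.03
  Łukasiewicz value = 0.03
Difference: 1 − 0.03 = 0.97

0.97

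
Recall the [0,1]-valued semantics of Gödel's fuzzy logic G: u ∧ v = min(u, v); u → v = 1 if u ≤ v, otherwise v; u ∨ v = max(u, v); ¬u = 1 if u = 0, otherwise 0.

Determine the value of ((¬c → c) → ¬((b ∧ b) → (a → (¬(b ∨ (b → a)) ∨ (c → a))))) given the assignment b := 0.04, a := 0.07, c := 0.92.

0.00

¬c: Gödel ¬ of 0.92 = 0 (operand ≠ 0)
(¬c → c): 0 ≤ 0.92, so result = 1
(b ∧ b) = min(0.04, 0.04) = 0.04
(b → a): 0.04 ≤ 0.07, so result = 1
(b ∨ (b → a)) = max(0.04, 1) = 1
¬(b ∨ (b → a)): Gödel ¬ of 1 = 0 (operand ≠ 0)
(c → a): 0.92 > 0.07, so result = 0.07
(¬(b ∨ (b → a)) ∨ (c → a)) = max(0, 0.07) = 0.07
(a → (¬(b ∨ (b → a)) ∨ (c → a))): 0.07 ≤ 0.07, so result = 1
((b ∧ b) → (a → (¬(b ∨ (b → a)) ∨ (c → a)))): 0.04 ≤ 1, so result = 1
¬((b ∧ b) → (a → (¬(b ∨ (b → a)) ∨ (c → a)))): Gödel ¬ of 1 = 0 (operand ≠ 0)
((¬c → c) → ¬((b ∧ b) → (a → (¬(b ∨ (b → a)) ∨ (c → a))))): 1 > 0, so result = 0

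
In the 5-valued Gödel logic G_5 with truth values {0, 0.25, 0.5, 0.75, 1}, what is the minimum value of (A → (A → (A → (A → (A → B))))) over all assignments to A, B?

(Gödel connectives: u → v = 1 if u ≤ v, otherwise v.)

The minimum is attained at A = 0.25, B = 0:
  (A → B): 0.25 > 0, so result = 0
  (A → (A → B)): 0.25 > 0, so result = 0
  (A → (A → (A → B))): 0.25 > 0, so result = 0
  (A → (A → (A → (A → B)))): 0.25 > 0, so result = 0
  (A → (A → (A → (A → (A → B))))): 0.25 > 0, so result = 0
Checking all 25 assignments confirms none give a value below 0.00.

0.00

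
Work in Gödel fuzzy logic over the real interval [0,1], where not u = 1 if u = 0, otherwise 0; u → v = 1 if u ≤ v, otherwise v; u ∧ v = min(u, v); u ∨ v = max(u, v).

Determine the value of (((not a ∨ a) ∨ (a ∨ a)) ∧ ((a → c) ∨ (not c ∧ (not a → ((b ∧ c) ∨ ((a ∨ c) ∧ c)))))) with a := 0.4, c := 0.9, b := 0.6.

0.40

not a: Gödel ¬ of 0.4 = 0 (operand ≠ 0)
(not a ∨ a) = max(0, 0.4) = 0.4
(a ∨ a) = max(0.4, 0.4) = 0.4
((not a ∨ a) ∨ (a ∨ a)) = max(0.4, 0.4) = 0.4
(a → c): 0.4 ≤ 0.9, so result = 1
not c: Gödel ¬ of 0.9 = 0 (operand ≠ 0)
not a: Gödel ¬ of 0.4 = 0 (operand ≠ 0)
(b ∧ c) = min(0.6, 0.9) = 0.6
(a ∨ c) = max(0.4, 0.9) = 0.9
((a ∨ c) ∧ c) = min(0.9, 0.9) = 0.9
((b ∧ c) ∨ ((a ∨ c) ∧ c)) = max(0.6, 0.9) = 0.9
(not a → ((b ∧ c) ∨ ((a ∨ c) ∧ c))): 0 ≤ 0.9, so result = 1
(not c ∧ (not a → ((b ∧ c) ∨ ((a ∨ c) ∧ c)))) = min(0, 1) = 0
((a → c) ∨ (not c ∧ (not a → ((b ∧ c) ∨ ((a ∨ c) ∧ c))))) = max(1, 0) = 1
(((not a ∨ a) ∨ (a ∨ a)) ∧ ((a → c) ∨ (not c ∧ (not a → ((b ∧ c) ∨ ((a ∨ c) ∧ c)))))) = min(0.4, 1) = 0.4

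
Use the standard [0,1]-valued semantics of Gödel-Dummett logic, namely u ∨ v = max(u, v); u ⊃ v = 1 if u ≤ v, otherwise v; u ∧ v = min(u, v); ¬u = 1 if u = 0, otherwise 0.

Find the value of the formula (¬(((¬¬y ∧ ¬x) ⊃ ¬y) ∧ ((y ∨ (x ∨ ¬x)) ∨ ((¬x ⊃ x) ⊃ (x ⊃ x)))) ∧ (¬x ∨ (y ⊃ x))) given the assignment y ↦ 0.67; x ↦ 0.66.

0.00

¬y: Gödel ¬ of 0.67 = 0 (operand ≠ 0)
¬¬y: Gödel ¬ of 0 = 1 (operand is 0)
¬x: Gödel ¬ of 0.66 = 0 (operand ≠ 0)
(¬¬y ∧ ¬x) = min(1, 0) = 0
¬y: Gödel ¬ of 0.67 = 0 (operand ≠ 0)
((¬¬y ∧ ¬x) ⊃ ¬y): 0 ≤ 0, so result = 1
¬x: Gödel ¬ of 0.66 = 0 (operand ≠ 0)
(x ∨ ¬x) = max(0.66, 0) = 0.66
(y ∨ (x ∨ ¬x)) = max(0.67, 0.66) = 0.67
¬x: Gödel ¬ of 0.66 = 0 (operand ≠ 0)
(¬x ⊃ x): 0 ≤ 0.66, so result = 1
(x ⊃ x): 0.66 ≤ 0.66, so result = 1
((¬x ⊃ x) ⊃ (x ⊃ x)): 1 ≤ 1, so result = 1
((y ∨ (x ∨ ¬x)) ∨ ((¬x ⊃ x) ⊃ (x ⊃ x))) = max(0.67, 1) = 1
(((¬¬y ∧ ¬x) ⊃ ¬y) ∧ ((y ∨ (x ∨ ¬x)) ∨ ((¬x ⊃ x) ⊃ (x ⊃ x)))) = min(1, 1) = 1
¬(((¬¬y ∧ ¬x) ⊃ ¬y) ∧ ((y ∨ (x ∨ ¬x)) ∨ ((¬x ⊃ x) ⊃ (x ⊃ x)))): Gödel ¬ of 1 = 0 (operand ≠ 0)
¬x: Gödel ¬ of 0.66 = 0 (operand ≠ 0)
(y ⊃ x): 0.67 > 0.66, so result = 0.66
(¬x ∨ (y ⊃ x)) = max(0, 0.66) = 0.66
(¬(((¬¬y ∧ ¬x) ⊃ ¬y) ∧ ((y ∨ (x ∨ ¬x)) ∨ ((¬x ⊃ x) ⊃ (x ⊃ x)))) ∧ (¬x ∨ (y ⊃ x))) = min(0, 0.66) = 0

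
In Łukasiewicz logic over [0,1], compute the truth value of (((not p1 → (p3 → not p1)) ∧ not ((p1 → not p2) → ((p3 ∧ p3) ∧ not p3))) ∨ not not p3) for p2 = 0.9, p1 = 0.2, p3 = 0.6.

not p1: Łukasiewicz ¬ gives 1 − 0.2 = 0.8
not p1: Łukasiewicz ¬ gives 1 − 0.2 = 0.8
(p3 → not p1): min(1, 1 − 0.6 + 0.8) = 1
(not p1 → (p3 → not p1)): min(1, 1 − 0.8 + 1) = 1
not p2: Łukasiewicz ¬ gives 1 − 0.9 = 0.1
(p1 → not p2): min(1, 1 − 0.2 + 0.1) = 0.9
(p3 ∧ p3) = min(0.6, 0.6) = 0.6
not p3: Łukasiewicz ¬ gives 1 − 0.6 = 0.4
((p3 ∧ p3) ∧ not p3) = min(0.6, 0.4) = 0.4
((p1 → not p2) → ((p3 ∧ p3) ∧ not p3)): min(1, 1 − 0.9 + 0.4) = 0.5
not ((p1 → not p2) → ((p3 ∧ p3) ∧ not p3)): Łukasiewicz ¬ gives 1 − 0.5 = 0.5
((not p1 → (p3 → not p1)) ∧ not ((p1 → not p2) → ((p3 ∧ p3) ∧ not p3))) = min(1, 0.5) = 0.5
not p3: Łukasiewicz ¬ gives 1 − 0.6 = 0.4
not not p3: Łukasiewicz ¬ gives 1 − 0.4 = 0.6
(((not p1 → (p3 → not p1)) ∧ not ((p1 → not p2) → ((p3 ∧ p3) ∧ not p3))) ∨ not not p3) = max(0.5, 0.6) = 0.6

0.60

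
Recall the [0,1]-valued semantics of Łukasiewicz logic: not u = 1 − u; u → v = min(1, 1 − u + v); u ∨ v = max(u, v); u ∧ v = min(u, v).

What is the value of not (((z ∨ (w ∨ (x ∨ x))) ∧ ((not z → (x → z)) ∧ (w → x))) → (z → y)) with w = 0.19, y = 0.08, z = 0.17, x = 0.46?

(x ∨ x) = max(0.46, 0.46) = 0.46
(w ∨ (x ∨ x)) = max(0.19, 0.46) = 0.46
(z ∨ (w ∨ (x ∨ x))) = max(0.17, 0.46) = 0.46
not z: Łukasiewicz ¬ gives 1 − 0.17 = 0.83
(x → z): min(1, 1 − 0.46 + 0.17) = 0.71
(not z → (x → z)): min(1, 1 − 0.83 + 0.71) = 0.88
(w → x): min(1, 1 − 0.19 + 0.46) = 1
((not z → (x → z)) ∧ (w → x)) = min(0.88, 1) = 0.88
((z ∨ (w ∨ (x ∨ x))) ∧ ((not z → (x → z)) ∧ (w → x))) = min(0.46, 0.88) = 0.46
(z → y): min(1, 1 − 0.17 + 0.08) = 0.91
(((z ∨ (w ∨ (x ∨ x))) ∧ ((not z → (x → z)) ∧ (w → x))) → (z → y)): min(1, 1 − 0.46 + 0.91) = 1
not (((z ∨ (w ∨ (x ∨ x))) ∧ ((not z → (x → z)) ∧ (w → x))) → (z → y)): Łukasiewicz ¬ gives 1 − 1 = 0

0.00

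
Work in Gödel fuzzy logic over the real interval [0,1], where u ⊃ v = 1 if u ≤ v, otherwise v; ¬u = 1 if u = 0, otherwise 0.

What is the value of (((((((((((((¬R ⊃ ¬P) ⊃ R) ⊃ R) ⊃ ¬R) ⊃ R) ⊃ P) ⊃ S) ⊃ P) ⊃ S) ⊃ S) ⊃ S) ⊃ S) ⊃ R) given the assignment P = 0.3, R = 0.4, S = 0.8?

¬R: Gödel ¬ of 0.4 = 0 (operand ≠ 0)
¬P: Gödel ¬ of 0.3 = 0 (operand ≠ 0)
(¬R ⊃ ¬P): 0 ≤ 0, so result = 1
((¬R ⊃ ¬P) ⊃ R): 1 > 0.4, so result = 0.4
(((¬R ⊃ ¬P) ⊃ R) ⊃ R): 0.4 ≤ 0.4, so result = 1
¬R: Gödel ¬ of 0.4 = 0 (operand ≠ 0)
((((¬R ⊃ ¬P) ⊃ R) ⊃ R) ⊃ ¬R): 1 > 0, so result = 0
(((((¬R ⊃ ¬P) ⊃ R) ⊃ R) ⊃ ¬R) ⊃ R): 0 ≤ 0.4, so result = 1
((((((¬R ⊃ ¬P) ⊃ R) ⊃ R) ⊃ ¬R) ⊃ R) ⊃ P): 1 > 0.3, so result = 0.3
(((((((¬R ⊃ ¬P) ⊃ R) ⊃ R) ⊃ ¬R) ⊃ R) ⊃ P) ⊃ S): 0.3 ≤ 0.8, so result = 1
((((((((¬R ⊃ ¬P) ⊃ R) ⊃ R) ⊃ ¬R) ⊃ R) ⊃ P) ⊃ S) ⊃ P): 1 > 0.3, so result = 0.3
(((((((((¬R ⊃ ¬P) ⊃ R) ⊃ R) ⊃ ¬R) ⊃ R) ⊃ P) ⊃ S) ⊃ P) ⊃ S): 0.3 ≤ 0.8, so result = 1
((((((((((¬R ⊃ ¬P) ⊃ R) ⊃ R) ⊃ ¬R) ⊃ R) ⊃ P) ⊃ S) ⊃ P) ⊃ S) ⊃ S): 1 > 0.8, so result = 0.8
(((((((((((¬R ⊃ ¬P) ⊃ R) ⊃ R) ⊃ ¬R) ⊃ R) ⊃ P) ⊃ S) ⊃ P) ⊃ S) ⊃ S) ⊃ S): 0.8 ≤ 0.8, so result = 1
((((((((((((¬R ⊃ ¬P) ⊃ R) ⊃ R) ⊃ ¬R) ⊃ R) ⊃ P) ⊃ S) ⊃ P) ⊃ S) ⊃ S) ⊃ S) ⊃ S): 1 > 0.8, so result = 0.8
(((((((((((((¬R ⊃ ¬P) ⊃ R) ⊃ R) ⊃ ¬R) ⊃ R) ⊃ P) ⊃ S) ⊃ P) ⊃ S) ⊃ S) ⊃ S) ⊃ S) ⊃ R): 0.8 > 0.4, so result = 0.4

0.40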